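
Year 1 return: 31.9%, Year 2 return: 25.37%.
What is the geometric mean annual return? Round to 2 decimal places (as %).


Formula: Geometric mean = ((1+r1)*(1+r2))^(1/2) - 1
Product: (1 + 0.319) * (1 + 0.2537) = 1.319 * 1.2537 = 1.65363
Square root: 1.65363^0.5 = 1.285936
Geometric mean = 1.285936 - 1 = 0.285936
As percentage: 28.59%

28.59%


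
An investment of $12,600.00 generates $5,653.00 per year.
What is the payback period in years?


Formula: Payback = investment / annual cash flow
Substituting: Payback = $12,600.00 / $5,653.00
Payback = 2.2289 years

2.2289 years


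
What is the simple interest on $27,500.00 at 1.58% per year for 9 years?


Formula: I = P * r * t
Substituting: I = $27,500.00 * 0.0158 * 9
Step: I = $27,500.00 * 0.1422
I = $3,910.50

$3,910.50


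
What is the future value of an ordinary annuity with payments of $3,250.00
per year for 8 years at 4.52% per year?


Formula: FV = PMT * ((1+r)^n - 1) / r
Growth factor: (1 + 0.0452)^8 = 1.424279
Numerator: 1.424279 - 1 = 0.424279
FV = $3,250.00 * 0.424279 / 0.0452 = $30,506.82

$30,506.82


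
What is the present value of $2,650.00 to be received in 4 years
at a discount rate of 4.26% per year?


Formula: PV = FV / (1 + r)^n
Substituting: PV = $2,650.00 / (1 + 0.0426)^4
Discount factor: (1.0426)^4 = 1.181601
PV = $2,650.00 / 1.181601 = $2,242.72

$2,242.72


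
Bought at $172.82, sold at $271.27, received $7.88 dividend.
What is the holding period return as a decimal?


Formula: HPR = (P1 - P0 + D) / P0
Gain: $271.27 - $172.82 + $7.88 = $106.33
HPR = $106.33 / $172.82 = 0.6153

0.6153


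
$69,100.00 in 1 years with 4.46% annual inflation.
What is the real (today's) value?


Formula: Real value = nominal / (1 + inflation)^years
Price level: (1 + 0.0446)^1 = 1.0446
Real value = $69,100.00 / 1.0446 = $66,149.72

$66,149.72


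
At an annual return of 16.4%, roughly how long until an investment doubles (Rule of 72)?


Formula: Years ≈ 72 / r
Substituting: Years ≈ 72 / 16.4
Years ≈ 4.4

4.4 years


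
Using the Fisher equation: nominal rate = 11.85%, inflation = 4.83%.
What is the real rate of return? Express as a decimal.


Formula: (1 + r_real) = (1 + r_nom) / (1 + inflation)
Substituting: (1 + r_real) = 1.1185 / 1.0483
(1 + r_real) = 1.066966
r_real = 1.066966 - 1 = 0.066966

0.066966


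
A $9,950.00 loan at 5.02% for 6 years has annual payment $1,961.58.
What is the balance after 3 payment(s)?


Formula: Balance = PV*(1+r)^k - PMT*((1+r)^k - 1)/r
Growth: (1 + 0.0502)^3 = 1.158287
Accumulated factor: ((1+r)^k - 1)/r = 3.15312
Balance = $9,950.00 * 1.158287 - $1,961.58 * 3.15312
Balance = $5,339.85

$5,339.85


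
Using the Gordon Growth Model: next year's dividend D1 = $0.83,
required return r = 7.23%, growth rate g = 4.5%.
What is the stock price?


Formula: P = D1 / (r - g)
Spread: r - g = 0.0723 - 0.045 = 0.0273
Substituting: P = $0.83 / 0.0273
P = $30.40

$30.40


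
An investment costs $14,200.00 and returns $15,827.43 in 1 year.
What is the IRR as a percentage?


Formula: IRR = C1/C0 - 1
Substituting: IRR = $15,827.43 / $14,200.00 - 1
Ratio: 1.114608 - 1 = 0.114608
IRR = 11.4608%

11.4608%


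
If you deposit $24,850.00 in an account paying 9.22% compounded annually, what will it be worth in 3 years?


Formula: FV = P * (1 + r)^n
Substituting: FV = $24,850.00 * (1 + 0.0922)^3
Growth factor: (1.0922)^3 = 1.302886
FV = $24,850.00 * 1.302886 = $32,376.72

$32,376.72


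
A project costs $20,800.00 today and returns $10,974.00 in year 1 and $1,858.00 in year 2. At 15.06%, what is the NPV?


Formula: NPV = C0 + C1/(1+r) + C2/(1+r)^2
Discount C1: $10,974.00 / (1 + 0.1506) = $9,537.63
Discount C2: $1,858.00 / (1 + 0.1506)^2 = $1,403.45
NPV = -$20,800.00 + $9,537.63 + $1,403.45 = -$9,858.92

-$9,858.92


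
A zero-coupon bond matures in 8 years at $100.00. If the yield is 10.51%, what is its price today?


Formula: Price = FV / (1 + r)^n
Substituting: Price = $100.00 / (1 + 0.1051)^8
Discount factor: (1.1051)^8 = 2.224399
Price = $100.00 / 2.224399 = $44.96

$44.96


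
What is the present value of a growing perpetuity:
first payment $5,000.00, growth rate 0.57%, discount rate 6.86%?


Formula: PV = C / (r - g)
Spread: r - g = 0.0686 - 0.0057 = 0.0629
Substituting: PV = $5,000.00 / 0.0629
PV = $79,491.26

$79,491.26


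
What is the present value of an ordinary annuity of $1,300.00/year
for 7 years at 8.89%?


Formula: PV = PMT * (1 - (1+r)^(-n)) / r
Discount factor: (1 + 0.0889)^(-7) = 0.550914
Bracket: 1 - 0.550914 = 0.449086
PV = $1,300.00 * 0.449086 / 0.0889 = $6,567.06

$6,567.06


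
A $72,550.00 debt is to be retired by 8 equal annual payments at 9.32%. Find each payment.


Formula: PMT = PV * r / (1 - (1+r)^(-n))
Denominator: 1 - (1 + 0.0932)^(-8) = 0.509766
Numerator: $72,550.00 * 0.0932 = 6761.66
PMT = 6761.66 / 0.509766 = $13,264.23

$13,264.23


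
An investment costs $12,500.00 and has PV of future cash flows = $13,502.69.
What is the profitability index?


Formula: PI = PV(cash flows) / initial investment
Substituting: PI = $13,502.69 / $12,500.00
PI = 1.0802

1.0802


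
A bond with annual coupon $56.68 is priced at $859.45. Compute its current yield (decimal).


Formula: Current yield = annual coupon / price
Substituting: CY = $56.68 / $859.45
CY = 0.065949

0.065949


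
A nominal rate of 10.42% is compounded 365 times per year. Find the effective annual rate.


Formula: EAR = (1 + r/m)^m - 1
Period rate: r/m = 0.1042 / 365 = 0.000285
Compounding: (1 + 0.000285)^365 = 1.109806
EAR = 1.109806 - 1 = 0.109806

0.109806


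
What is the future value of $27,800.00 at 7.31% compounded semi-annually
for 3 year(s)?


Formula: FV = P * (1 + r/m)^(m*t)
Period rate: r/m = 0.0731 / 2 = 0.03655
Total periods: m*t = 2 * 3 = 6
Growth factor: (1 + 0.03655)^6 = 1.240342
FV = $27,800.00 * 1.240342 = $34,481.51

$34,481.51


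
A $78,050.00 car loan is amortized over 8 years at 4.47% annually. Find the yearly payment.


Formula: PMT = PV * r / (1 - (1+r)^(-n))
Denominator: 1 - (1 + 0.0447)^(-8) = 0.295198
Numerator: $78,050.00 * 0.0447 = 3488.835
PMT = 3488.835 / 0.295198 = $11,818.63

$11,818.63


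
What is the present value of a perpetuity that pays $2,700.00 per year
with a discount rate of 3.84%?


Formula: PV = C / r
Substituting: PV = $2,700.00 / 0.0384
PV = $70,312.50

$70,312.50


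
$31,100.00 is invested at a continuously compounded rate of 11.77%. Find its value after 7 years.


Formula: FV = P * e^(r*t)
Exponent: r*t = 0.1177 * 7 = 0.8239
e^(0.8239) = 2.279372
FV = $31,100.00 * 2.279372 = $70,888.47

$70,888.47


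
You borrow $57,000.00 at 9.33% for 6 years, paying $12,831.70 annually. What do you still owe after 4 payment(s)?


Formula: Balance = PV*(1+r)^k - PMT*((1+r)^k - 1)/r
Growth: (1 + 0.0933)^4 = 1.428754
Accumulated factor: ((1+r)^k - 1)/r = 4.595432
Balance = $57,000.00 * 1.428754 - $12,831.70 * 4.595432
Balance = $22,471.76

$22,471.76


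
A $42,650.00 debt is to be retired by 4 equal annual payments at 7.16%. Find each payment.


Formula: PMT = PV * r / (1 - (1+r)^(-n))
Denominator: 1 - (1 + 0.0716)^(-4) = 0.241651
Numerator: $42,650.00 * 0.0716 = 3053.74
PMT = 3053.74 / 0.241651 = $12,636.99

$12,636.99


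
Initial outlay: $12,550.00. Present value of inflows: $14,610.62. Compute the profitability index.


Formula: PI = PV(cash flows) / initial investment
Substituting: PI = $14,610.62 / $12,550.00
PI = 1.1642

1.1642


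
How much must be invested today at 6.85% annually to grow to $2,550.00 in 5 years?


Formula: PV = FV / (1 + r)^n
Substituting: PV = $2,550.00 / (1 + 0.0685)^5
Discount factor: (1.0685)^5 = 1.392748
PV = $2,550.00 / 1.392748 = $1,830.91

$1,830.91


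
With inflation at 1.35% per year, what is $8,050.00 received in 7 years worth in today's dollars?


Formula: Real value = nominal / (1 + inflation)^years
Price level: (1 + 0.0135)^7 = 1.098415
Real value = $8,050.00 / 1.098415 = $7,328.74

$7,328.74


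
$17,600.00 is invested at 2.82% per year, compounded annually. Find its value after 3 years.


Formula: FV = P * (1 + r)^n
Substituting: FV = $17,600.00 * (1 + 0.0282)^3
Growth factor: (1.0282)^3 = 1.087008
FV = $17,600.00 * 1.087008 = $19,131.34

$19,131.34


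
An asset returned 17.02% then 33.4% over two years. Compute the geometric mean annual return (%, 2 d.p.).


Formula: Geometric mean = ((1+r1)*(1+r2))^(1/2) - 1
Product: (1 + 0.1702) * (1 + 0.334) = 1.1702 * 1.334 = 1.561047
Square root: 1.561047^0.5 = 1.249419
Geometric mean = 1.249419 - 1 = 0.249419
As percentage: 24.94%

24.94%


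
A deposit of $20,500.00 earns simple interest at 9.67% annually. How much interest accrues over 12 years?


Formula: I = P * r * t
Substituting: I = $20,500.00 * 0.0967 * 12
Step: I = $20,500.00 * 1.1604
I = $23,788.20

$23,788.20


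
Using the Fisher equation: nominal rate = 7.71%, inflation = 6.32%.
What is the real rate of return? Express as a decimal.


Formula: (1 + r_real) = (1 + r_nom) / (1 + inflation)
Substituting: (1 + r_real) = 1.0771 / 1.0632
(1 + r_real) = 1.013074
r_real = 1.013074 - 1 = 0.013074

0.013074


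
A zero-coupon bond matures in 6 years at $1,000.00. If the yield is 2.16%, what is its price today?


Formula: Price = FV / (1 + r)^n
Substituting: Price = $1,000.00 / (1 + 0.0216)^6
Discount factor: (1.0216)^6 = 1.136803
Price = $1,000.00 / 1.136803 = $879.66

$879.66


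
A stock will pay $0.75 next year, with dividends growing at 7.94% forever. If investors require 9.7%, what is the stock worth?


Formula: P = D1 / (r - g)
Spread: r - g = 0.097 - 0.0794 = 0.0176
Substituting: P = $0.75 / 0.0176
P = $42.61

$42.61


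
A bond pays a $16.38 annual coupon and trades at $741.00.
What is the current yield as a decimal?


Formula: Current yield = annual coupon / price
Substituting: CY = $16.38 / $741.00
CY = 0.022105

0.022105


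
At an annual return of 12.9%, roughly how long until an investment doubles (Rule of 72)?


Formula: Years ≈ 72 / r
Substituting: Years ≈ 72 / 12.9
Years ≈ 5.6

5.6 years


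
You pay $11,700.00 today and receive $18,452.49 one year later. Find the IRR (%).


Formula: IRR = C1/C0 - 1
Substituting: IRR = $18,452.49 / $11,700.00 - 1
Ratio: 1.577136 - 1 = 0.577136
IRR = 57.7136%

57.7136%


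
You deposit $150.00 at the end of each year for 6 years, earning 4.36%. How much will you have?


Formula: FV = PMT * ((1+r)^n - 1) / r
Growth factor: (1 + 0.0436)^6 = 1.291827
Numerator: 1.291827 - 1 = 0.291827
FV = $150.00 * 0.291827 / 0.0436 = $1,003.99

$1,003.99


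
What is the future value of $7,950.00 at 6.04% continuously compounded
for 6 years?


Formula: FV = P * e^(r*t)
Exponent: r*t = 0.0604 * 6 = 0.3624
e^(0.3624) = 1.436774
FV = $7,950.00 * 1.436774 = $11,422.35

$11,422.35


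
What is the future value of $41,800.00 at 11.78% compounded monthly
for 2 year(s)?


Formula: FV = P * (1 + r/m)^(m*t)
Period rate: r/m = 0.1178 / 12 = 0.009817
Total periods: m*t = 12 * 2 = 24
Growth factor: (1 + 0.009817)^24 = 1.264215
FV = $41,800.00 * 1.264215 = $52,844.17

$52,844.17


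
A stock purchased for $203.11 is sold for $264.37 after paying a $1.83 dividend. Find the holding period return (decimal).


Formula: HPR = (P1 - P0 + D) / P0
Gain: $264.37 - $203.11 + $1.83 = $63.09
HPR = $63.09 / $203.11 = 0.3106

0.3106


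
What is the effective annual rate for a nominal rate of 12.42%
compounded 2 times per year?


Formula: EAR = (1 + r/m)^m - 1
Period rate: r/m = 0.1242 / 2 = 0.0621
Compounding: (1 + 0.0621)^2 = 1.128056
EAR = 1.128056 - 1 = 0.128056

0.128056


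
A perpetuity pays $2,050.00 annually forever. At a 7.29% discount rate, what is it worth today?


Formula: PV = C / r
Substituting: PV = $2,050.00 / 0.0729
PV = $28,120.71

$28,120.71


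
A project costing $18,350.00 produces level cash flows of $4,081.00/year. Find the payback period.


Formula: Payback = investment / annual cash flow
Substituting: Payback = $18,350.00 / $4,081.00
Payback = 4.4964 years

4.4964 years


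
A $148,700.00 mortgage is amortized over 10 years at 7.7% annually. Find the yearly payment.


Formula: PMT = PV * r / (1 - (1+r)^(-n))
Denominator: 1 - (1 + 0.077)^(-10) = 0.523741
Numerator: $148,700.00 * 0.077 = 11449.9
PMT = 11449.9 / 0.523741 = $21,861.75

$21,861.75


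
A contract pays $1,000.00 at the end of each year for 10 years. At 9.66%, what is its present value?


Formula: PV = PMT * (1 - (1+r)^(-n)) / r
Discount factor: (1 + 0.0966)^(-10) = 0.397665
Bracket: 1 - 0.397665 = 0.602335
PV = $1,000.00 * 0.602335 / 0.0966 = $6,235.35

$6,235.35


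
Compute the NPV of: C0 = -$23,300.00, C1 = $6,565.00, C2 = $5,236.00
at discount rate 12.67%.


Formula: NPV = C0 + C1/(1+r) + C2/(1+r)^2
Discount C1: $6,565.00 / (1 + 0.1267) = $5,826.75
Discount C2: $5,236.00 / (1 + 0.1267)^2 = $4,124.61
NPV = -$23,300.00 + $5,826.75 + $4,124.61 = -$13,348.64

-$13,348.64


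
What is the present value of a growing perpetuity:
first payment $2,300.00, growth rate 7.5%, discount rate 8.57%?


Formula: PV = C / (r - g)
Spread: r - g = 0.0857 - 0.075 = 0.0107
Substituting: PV = $2,300.00 / 0.0107
PV = $214,953.27

$214,953.27


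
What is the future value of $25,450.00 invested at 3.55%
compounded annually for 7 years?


Formula: FV = P * (1 + r)^n
Substituting: FV = $25,450.00 * (1 + 0.0355)^7
Growth factor: (1.0355)^7 = 1.276588
FV = $25,450.00 * 1.276588 = $32,489.16

$32,489.16


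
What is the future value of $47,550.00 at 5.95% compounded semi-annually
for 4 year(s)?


Formula: FV = P * (1 + r/m)^(m*t)
Period rate: r/m = 0.0595 / 2 = 0.02975
Total periods: m*t = 2 * 4 = 8
Growth factor: (1 + 0.02975)^8 = 1.264312
FV = $47,550.00 * 1.264312 = $60,118.06

$60,118.06


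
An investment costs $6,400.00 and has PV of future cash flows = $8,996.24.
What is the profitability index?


Formula: PI = PV(cash flows) / initial investment
Substituting: PI = $8,996.24 / $6,400.00
PI = 1.4057

1.4057


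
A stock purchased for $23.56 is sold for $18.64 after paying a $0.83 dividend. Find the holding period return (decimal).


Formula: HPR = (P1 - P0 + D) / P0
Gain: $18.64 - $23.56 + $0.83 = -$4.09
HPR = -$4.09 / $23.56 = -0.1736

-0.1736


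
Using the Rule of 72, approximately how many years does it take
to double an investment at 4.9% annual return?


Formula: Years ≈ 72 / r
Substituting: Years ≈ 72 / 4.9
Years ≈ 14.7

14.7 years


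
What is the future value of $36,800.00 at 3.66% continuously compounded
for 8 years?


Formula: FV = P * e^(r*t)
Exponent: r*t = 0.0366 * 8 = 0.2928
e^(0.2928) = 1.340175
FV = $36,800.00 * 1.340175 = $49,318.43

$49,318.43


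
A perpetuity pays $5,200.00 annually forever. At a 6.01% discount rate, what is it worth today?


Formula: PV = C / r
Substituting: PV = $5,200.00 / 0.0601
PV = $86,522.46

$86,522.46


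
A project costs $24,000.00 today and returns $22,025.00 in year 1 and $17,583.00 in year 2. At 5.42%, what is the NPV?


Formula: NPV = C0 + C1/(1+r) + C2/(1+r)^2
Discount C1: $22,025.00 / (1 + 0.0542) = $20,892.62
Discount C2: $17,583.00 / (1 + 0.0542)^2 = $15,821.47
NPV = -$24,000.00 + $20,892.62 + $15,821.47 = $12,714.09

$12,714.09


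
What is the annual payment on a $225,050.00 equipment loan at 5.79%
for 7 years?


Formula: PMT = PV * r / (1 - (1+r)^(-n))
Denominator: 1 - (1 + 0.0579)^(-7) = 0.325646
Numerator: $225,050.00 * 0.0579 = 13030.395
PMT = 13030.395 / 0.325646 = $40,013.94

$40,013.94


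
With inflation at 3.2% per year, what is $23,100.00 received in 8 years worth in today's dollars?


Formula: Real value = nominal / (1 + inflation)^years
Price level: (1 + 0.032)^8 = 1.286582
Real value = $23,100.00 / 1.286582 = $17,954.54

$17,954.54


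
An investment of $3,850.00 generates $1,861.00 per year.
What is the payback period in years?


Formula: Payback = investment / annual cash flow
Substituting: Payback = $3,850.00 / $1,861.00
Payback = 2.0688 years

2.0688 years


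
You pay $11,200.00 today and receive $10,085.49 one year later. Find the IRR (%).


Formula: IRR = C1/C0 - 1
Substituting: IRR = $10,085.49 / $11,200.00 - 1
Ratio: 0.90049 - 1 = -0.09951
IRR = -9.951%

-9.951%


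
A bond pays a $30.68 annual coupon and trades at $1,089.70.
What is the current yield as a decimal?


Formula: Current yield = annual coupon / price
Substituting: CY = $30.68 / $1,089.70
CY = 0.028155

0.028155


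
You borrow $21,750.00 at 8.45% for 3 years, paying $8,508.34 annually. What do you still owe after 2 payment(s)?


Formula: Balance = PV*(1+r)^k - PMT*((1+r)^k - 1)/r
Growth: (1 + 0.0845)^2 = 1.17614
Accumulated factor: ((1+r)^k - 1)/r = 2.0845
Balance = $21,750.00 * 1.17614 - $8,508.34 * 2.0845
Balance = $7,845.42

$7,845.42


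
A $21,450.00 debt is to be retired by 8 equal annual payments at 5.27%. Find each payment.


Formula: PMT = PV * r / (1 - (1+r)^(-n))
Denominator: 1 - (1 + 0.0527)^(-8) = 0.336924
Numerator: $21,450.00 * 0.0527 = 1130.415
PMT = 1130.415 / 0.336924 = $3,355.10

$3,355.10


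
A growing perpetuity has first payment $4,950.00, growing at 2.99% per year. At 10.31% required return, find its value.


Formula: PV = C / (r - g)
Spread: r - g = 0.1031 - 0.0299 = 0.0732
Substituting: PV = $4,950.00 / 0.0732
PV = $67,622.95

$67,622.95


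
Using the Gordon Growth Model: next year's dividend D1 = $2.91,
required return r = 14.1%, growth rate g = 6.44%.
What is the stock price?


Formula: P = D1 / (r - g)
Spread: r - g = 0.141 - 0.0644 = 0.0766
Substituting: P = $2.91 / 0.0766
P = $37.99

$37.99


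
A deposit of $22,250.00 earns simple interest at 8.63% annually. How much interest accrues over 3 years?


Formula: I = P * r * t
Substituting: I = $22,250.00 * 0.0863 * 3
Step: I = $22,250.00 * 0.2589
I = $5,760.53

$5,760.53


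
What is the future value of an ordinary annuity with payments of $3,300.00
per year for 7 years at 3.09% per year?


Formula: FV = PMT * ((1+r)^n - 1) / r
Growth factor: (1 + 0.0309)^7 = 1.237416
Numerator: 1.237416 - 1 = 0.237416
FV = $3,300.00 * 0.237416 / 0.0309 = $25,355.12

$25,355.12


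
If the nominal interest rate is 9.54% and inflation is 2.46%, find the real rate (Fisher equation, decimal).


Formula: (1 + r_real) = (1 + r_nom) / (1 + inflation)
Substituting: (1 + r_real) = 1.0954 / 1.0246
(1 + r_real) = 1.0691
r_real = 1.0691 - 1 = 0.0691

0.0691


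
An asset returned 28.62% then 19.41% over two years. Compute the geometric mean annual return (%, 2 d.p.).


Formula: Geometric mean = ((1+r1)*(1+r2))^(1/2) - 1
Product: (1 + 0.2862) * (1 + 0.1941) = 1.2862 * 1.1941 = 1.535851
Square root: 1.535851^0.5 = 1.239295
Geometric mean = 1.239295 - 1 = 0.239295
As percentage: 23.93%

23.93%


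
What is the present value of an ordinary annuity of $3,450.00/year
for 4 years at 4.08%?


Formula: PV = PMT * (1 - (1+r)^(-n)) / r
Discount factor: (1 + 0.0408)^(-4) = 0.852179
Bracket: 1 - 0.852179 = 0.147821
PV = $3,450.00 * 0.147821 / 0.0408 = $12,499.56

$12,499.56


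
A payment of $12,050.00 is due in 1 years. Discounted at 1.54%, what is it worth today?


Formula: PV = FV / (1 + r)^n
Substituting: PV = $12,050.00 / (1 + 0.0154)^1
Discount factor: (1.0154)^1 = 1.0154
PV = $12,050.00 / 1.0154 = $11,867.24

$11,867.24


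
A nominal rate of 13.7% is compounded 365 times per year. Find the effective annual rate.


Formula: EAR = (1 + r/m)^m - 1
Period rate: r/m = 0.137 / 365 = 0.000375
Compounding: (1 + 0.000375)^365 = 1.146799
EAR = 1.146799 - 1 = 0.146799

0.146799


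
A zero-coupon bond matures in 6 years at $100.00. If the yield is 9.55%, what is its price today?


Formula: Price = FV / (1 + r)^n
Substituting: Price = $100.00 / (1 + 0.0955)^6
Discount factor: (1.0955)^6 = 1.72852
Price = $100.00 / 1.72852 = $57.85

$57.85


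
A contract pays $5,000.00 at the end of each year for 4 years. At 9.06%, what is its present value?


Formula: PV = PMT * (1 - (1+r)^(-n)) / r
Discount factor: (1 + 0.0906)^(-4) = 0.706868
Bracket: 1 - 0.706868 = 0.293132
PV = $5,000.00 * 0.293132 / 0.0906 = $16,177.29

$16,177.29


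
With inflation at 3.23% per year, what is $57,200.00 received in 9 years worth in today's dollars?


Formula: Real value = nominal / (1 + inflation)^years
Price level: (1 + 0.0323)^9 = 1.331231
Real value = $57,200.00 / 1.331231 = $42,967.76

$42,967.76


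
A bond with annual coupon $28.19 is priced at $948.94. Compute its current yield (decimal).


Formula: Current yield = annual coupon / price
Substituting: CY = $28.19 / $948.94
CY = 0.029707

0.029707


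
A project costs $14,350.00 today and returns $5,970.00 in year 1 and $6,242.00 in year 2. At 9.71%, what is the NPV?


Formula: NPV = C0 + C1/(1+r) + C2/(1+r)^2
Discount C1: $5,970.00 / (1 + 0.0971) = $5,441.62
Discount C2: $6,242.00 / (1 + 0.0971)^2 = $5,185.99
NPV = -$14,350.00 + $5,441.62 + $5,185.99 = -$3,722.40

-$3,722.40


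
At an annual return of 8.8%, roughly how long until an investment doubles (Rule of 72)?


Formula: Years ≈ 72 / r
Substituting: Years ≈ 72 / 8.8
Years ≈ 8.2

8.2 years


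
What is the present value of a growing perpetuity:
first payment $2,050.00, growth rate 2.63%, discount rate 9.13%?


Formula: PV = C / (r - g)
Spread: r - g = 0.0913 - 0.0263 = 0.065
Substituting: PV = $2,050.00 / 0.065
PV = $31,538.46

$31,538.46


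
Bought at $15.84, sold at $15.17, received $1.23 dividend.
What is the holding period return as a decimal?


Formula: HPR = (P1 - P0 + D) / P0
Gain: $15.17 - $15.84 + $1.23 = $0.56
HPR = $0.56 / $15.84 = 0.0354

0.0354


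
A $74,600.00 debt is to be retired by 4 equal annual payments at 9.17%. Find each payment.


Formula: PMT = PV * r / (1 - (1+r)^(-n))
Denominator: 1 - (1 + 0.0917)^(-4) = 0.295977
Numerator: $74,600.00 * 0.0917 = 6840.82
PMT = 6840.82 / 0.295977 = $23,112.66

$23,112.66


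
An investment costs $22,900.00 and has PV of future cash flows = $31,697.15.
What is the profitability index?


Formula: PI = PV(cash flows) / initial investment
Substituting: PI = $31,697.15 / $22,900.00
PI = 1.3842

1.3842


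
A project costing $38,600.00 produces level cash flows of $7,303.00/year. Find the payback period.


Formula: Payback = investment / annual cash flow
Substituting: Payback = $38,600.00 / $7,303.00
Payback = 5.2855 years

5.2855 years


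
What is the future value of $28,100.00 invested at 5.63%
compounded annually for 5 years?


Formula: FV = P * (1 + r)^n
Substituting: FV = $28,100.00 * (1 + 0.0563)^5
Growth factor: (1.0563)^5 = 1.315032
FV = $28,100.00 * 1.315032 = $36,952.41

$36,952.41


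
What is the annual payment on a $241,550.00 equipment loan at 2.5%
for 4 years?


Formula: PMT = PV * r / (1 - (1+r)^(-n))
Denominator: 1 - (1 + 0.025)^(-4) = 0.094049
Numerator: $241,550.00 * 0.025 = 6038.75
PMT = 6038.75 / 0.094049 = $64,208.31

$64,208.31


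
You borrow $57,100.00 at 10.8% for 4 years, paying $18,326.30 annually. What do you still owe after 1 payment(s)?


Formula: Balance = PV*(1+r)^k - PMT*((1+r)^k - 1)/r
Growth: (1 + 0.108)^1 = 1.108
Accumulated factor: ((1+r)^k - 1)/r = 1.0
Balance = $57,100.00 * 1.108 - $18,326.30 * 1.0
Balance = $44,940.50

$44,940.50


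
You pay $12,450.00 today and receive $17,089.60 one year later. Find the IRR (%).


Formula: IRR = C1/C0 - 1
Substituting: IRR = $17,089.60 / $12,450.00 - 1
Ratio: 1.372659 - 1 = 0.372659
IRR = 37.2659%

37.2659%


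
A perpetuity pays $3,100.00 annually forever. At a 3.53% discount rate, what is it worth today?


Formula: PV = C / r
Substituting: PV = $3,100.00 / 0.0353
PV = $87,818.70

$87,818.70


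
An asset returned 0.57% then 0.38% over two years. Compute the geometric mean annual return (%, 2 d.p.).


Formula: Geometric mean = ((1+r1)*(1+r2))^(1/2) - 1
Product: (1 + 0.0057) * (1 + 0.0038) = 1.0057 * 1.0038 = 1.009522
Square root: 1.009522^0.5 = 1.00475
Geometric mean = 1.00475 - 1 = 0.00475
As percentage: 0.47%

0.47%


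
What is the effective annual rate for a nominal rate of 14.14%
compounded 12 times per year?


Formula: EAR = (1 + r/m)^m - 1
Period rate: r/m = 0.1414 / 12 = 0.011783
Compounding: (1 + 0.011783)^12 = 1.150934
EAR = 1.150934 - 1 = 0.150934

0.150934


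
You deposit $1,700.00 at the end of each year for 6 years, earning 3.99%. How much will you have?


Formula: FV = PMT * ((1+r)^n - 1) / r
Growth factor: (1 + 0.0399)^6 = 1.264589
Numerator: 1.264589 - 1 = 0.264589
FV = $1,700.00 * 0.264589 / 0.0399 = $11,273.22

$11,273.22


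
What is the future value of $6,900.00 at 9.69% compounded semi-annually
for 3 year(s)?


Formula: FV = P * (1 + r/m)^(m*t)
Period rate: r/m = 0.0969 / 2 = 0.04845
Total periods: m*t = 2 * 3 = 6
Growth factor: (1 + 0.04845)^6 = 1.32827
FV = $6,900.00 * 1.32827 = $9,165.06

$9,165.06


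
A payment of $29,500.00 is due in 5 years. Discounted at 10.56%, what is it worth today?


Formula: PV = FV / (1 + r)^n
Substituting: PV = $29,500.00 / (1 + 0.1056)^5
Discount factor: (1.1056)^5 = 1.651924
PV = $29,500.00 / 1.651924 = $17,857.96

$17,857.96


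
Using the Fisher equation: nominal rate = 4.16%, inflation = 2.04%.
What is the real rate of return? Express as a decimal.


Formula: (1 + r_real) = (1 + r_nom) / (1 + inflation)
Substituting: (1 + r_real) = 1.0416 / 1.0204
(1 + r_real) = 1.020776
r_real = 1.020776 - 1 = 0.020776

0.020776


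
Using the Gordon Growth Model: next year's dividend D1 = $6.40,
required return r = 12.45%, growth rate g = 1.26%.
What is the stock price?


Formula: P = D1 / (r - g)
Spread: r - g = 0.1245 - 0.0126 = 0.1119
Substituting: P = $6.40 / 0.1119
P = $57.19

$57.19


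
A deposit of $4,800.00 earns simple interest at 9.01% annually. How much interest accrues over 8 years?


Formula: I = P * r * t
Substituting: I = $4,800.00 * 0.0901 * 8
Step: I = $4,800.00 * 0.7208
I = $3,459.84

$3,459.84


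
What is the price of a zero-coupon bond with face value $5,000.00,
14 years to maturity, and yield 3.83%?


Formula: Price = FV / (1 + r)^n
Substituting: Price = $5,000.00 / (1 + 0.0383)^14
Discount factor: (1.0383)^14 = 1.692466
Price = $5,000.00 / 1.692466 = $2,954.27

$2,954.27


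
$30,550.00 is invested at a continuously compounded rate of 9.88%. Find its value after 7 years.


Formula: FV = P * e^(r*t)
Exponent: r*t = 0.0988 * 7 = 0.6916
e^(0.6916) = 1.996908
FV = $30,550.00 * 1.996908 = $61,005.54

$61,005.54


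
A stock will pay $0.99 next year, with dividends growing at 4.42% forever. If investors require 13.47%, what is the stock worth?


Formula: P = D1 / (r - g)
Spread: r - g = 0.1347 - 0.0442 = 0.0905
Substituting: P = $0.99 / 0.0905
P = $10.94

$10.94


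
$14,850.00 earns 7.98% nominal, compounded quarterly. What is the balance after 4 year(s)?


Formula: FV = P * (1 + r/m)^(m*t)
Period rate: r/m = 0.0798 / 4 = 0.01995
Total periods: m*t = 4 * 4 = 16
Growth factor: (1 + 0.01995)^16 = 1.371709
FV = $14,850.00 * 1.371709 = $20,369.88

$20,369.88


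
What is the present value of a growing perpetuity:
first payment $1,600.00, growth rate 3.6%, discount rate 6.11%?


Formula: PV = C / (r - g)
Spread: r - g = 0.0611 - 0.036 = 0.0251
Substituting: PV = $1,600.00 / 0.0251
PV = $63,745.02

$63,745.02


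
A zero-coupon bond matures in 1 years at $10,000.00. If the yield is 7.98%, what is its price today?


Formula: Price = FV / (1 + r)^n
Substituting: Price = $10,000.00 / (1 + 0.0798)^1
Discount factor: (1.0798)^1 = 1.0798
Price = $10,000.00 / 1.0798 = $9,260.97

$9,260.97


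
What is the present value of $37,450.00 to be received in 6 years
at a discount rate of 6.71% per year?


Formula: PV = FV / (1 + r)^n
Substituting: PV = $37,450.00 / (1 + 0.0671)^6
Discount factor: (1.0671)^6 = 1.476491
PV = $37,450.00 / 1.476491 = $25,364.20

$25,364.20


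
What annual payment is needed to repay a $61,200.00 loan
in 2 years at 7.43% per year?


Formula: PMT = PV * r / (1 - (1+r)^(-n))
Denominator: 1 - (1 + 0.0743)^(-2) = 0.133539
Numerator: $61,200.00 * 0.0743 = 4547.16
PMT = 4547.16 / 0.133539 = $34,051.09

$34,051.09


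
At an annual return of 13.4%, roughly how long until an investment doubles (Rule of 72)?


Formula: Years ≈ 72 / r
Substituting: Years ≈ 72 / 13.4
Years ≈ 5.4

5.4 years


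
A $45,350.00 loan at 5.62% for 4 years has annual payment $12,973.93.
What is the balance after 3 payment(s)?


Formula: Balance = PV*(1+r)^k - PMT*((1+r)^k - 1)/r
Growth: (1 + 0.0562)^3 = 1.178253
Accumulated factor: ((1+r)^k - 1)/r = 3.171758
Balance = $45,350.00 * 1.178253 - $12,973.93 * 3.171758
Balance = $12,283.59

$12,283.59


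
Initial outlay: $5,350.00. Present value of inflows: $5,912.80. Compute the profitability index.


Formula: PI = PV(cash flows) / initial investment
Substituting: PI = $5,912.80 / $5,350.00
PI = 1.1052

1.1052


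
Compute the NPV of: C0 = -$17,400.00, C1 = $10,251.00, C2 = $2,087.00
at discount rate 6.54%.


Formula: NPV = C0 + C1/(1+r) + C2/(1+r)^2
Discount C1: $10,251.00 / (1 + 0.0654) = $9,621.74
Discount C2: $2,087.00 / (1 + 0.0654)^2 = $1,838.64
NPV = -$17,400.00 + $9,621.74 + $1,838.64 = -$5,939.62

-$5,939.62


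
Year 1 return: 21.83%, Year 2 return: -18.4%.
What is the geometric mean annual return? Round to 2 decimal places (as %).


Formula: Geometric mean = ((1+r1)*(1+r2))^(1/2) - 1
Product: (1 + 0.2183) * (1 + -0.184) = 1.2183 * 0.816 = 0.994133
Square root: 0.994133^0.5 = 0.997062
Geometric mean = 0.997062 - 1 = -0.002938
As percentage: -0.29%

-0.29%


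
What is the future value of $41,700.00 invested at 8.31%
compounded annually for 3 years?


Formula: FV = P * (1 + r)^n
Substituting: FV = $41,700.00 * (1 + 0.0831)^3
Growth factor: (1.0831)^3 = 1.270591
FV = $41,700.00 * 1.270591 = $52,983.63

$52,983.63


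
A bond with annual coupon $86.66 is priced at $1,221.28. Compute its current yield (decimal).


Formula: Current yield = annual coupon / price
Substituting: CY = $86.66 / $1,221.28
CY = 0.070958

0.070958


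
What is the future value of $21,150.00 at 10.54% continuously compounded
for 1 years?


Formula: FV = P * e^(r*t)
Exponent: r*t = 0.1054 * 1 = 0.1054
e^(0.1054) = 1.111155
FV = $21,150.00 * 1.111155 = $23,500.93

$23,500.93


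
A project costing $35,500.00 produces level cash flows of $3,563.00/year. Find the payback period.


Formula: Payback = investment / annual cash flow
Substituting: Payback = $35,500.00 / $3,563.00
Payback = 9.9635 years

9.9635 years


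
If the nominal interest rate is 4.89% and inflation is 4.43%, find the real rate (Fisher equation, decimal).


Formula: (1 + r_real) = (1 + r_nom) / (1 + inflation)
Substituting: (1 + r_real) = 1.0489 / 1.0443
(1 + r_real) = 1.004405
r_real = 1.004405 - 1 = 0.004405

0.004405


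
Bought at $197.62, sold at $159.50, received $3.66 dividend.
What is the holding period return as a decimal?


Formula: HPR = (P1 - P0 + D) / P0
Gain: $159.50 - $197.62 + $3.66 = -$34.46
HPR = -$34.46 / $197.62 = -0.1744

-0.1744


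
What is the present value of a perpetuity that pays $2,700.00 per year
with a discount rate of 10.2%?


Formula: PV = C / r
Substituting: PV = $2,700.00 / 0.102
PV = $26,470.59

$26,470.59


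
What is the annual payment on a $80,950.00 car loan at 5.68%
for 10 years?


Formula: PMT = PV * r / (1 - (1+r)^(-n))
Denominator: 1 - (1 + 0.0568)^(-10) = 0.424465
Numerator: $80,950.00 * 0.0568 = 4597.96
PMT = 4597.96 / 0.424465 = $10,832.37

$10,832.37


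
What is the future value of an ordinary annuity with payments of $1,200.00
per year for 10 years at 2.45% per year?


Formula: FV = PMT * ((1+r)^n - 1) / r
Growth factor: (1 + 0.0245)^10 = 1.273854
Numerator: 1.273854 - 1 = 0.273854
FV = $1,200.00 * 0.273854 / 0.0245 = $13,413.25

$13,413.25


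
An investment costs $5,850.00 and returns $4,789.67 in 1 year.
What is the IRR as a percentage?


Formula: IRR = C1/C0 - 1
Substituting: IRR = $4,789.67 / $5,850.00 - 1
Ratio: 0.818747 - 1 = -0.181253
IRR = -18.1253%

-18.1253%


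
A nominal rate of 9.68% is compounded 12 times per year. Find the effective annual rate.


Formula: EAR = (1 + r/m)^m - 1
Period rate: r/m = 0.0968 / 12 = 0.008067
Compounding: (1 + 0.008067)^12 = 1.101212
EAR = 1.101212 - 1 = 0.101212

0.101212


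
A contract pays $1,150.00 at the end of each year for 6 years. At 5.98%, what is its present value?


Formula: PV = PMT * (1 - (1+r)^(-n)) / r
Discount factor: (1 + 0.0598)^(-6) = 0.705759
Bracket: 1 - 0.705759 = 0.294241
PV = $1,150.00 * 0.294241 / 0.0598 = $5,658.48

$5,658.48


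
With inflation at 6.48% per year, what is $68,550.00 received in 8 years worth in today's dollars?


Formula: Real value = nominal / (1 + inflation)^years
Price level: (1 + 0.0648)^8 = 1.652511
Real value = $68,550.00 / 1.652511 = $41,482.33

$41,482.33


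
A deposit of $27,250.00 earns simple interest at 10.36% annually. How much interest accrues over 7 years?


Formula: I = P * r * t
Substituting: I = $27,250.00 * 0.1036 * 7
Step: I = $27,250.00 * 0.7252
I = $19,761.70

$19,761.70


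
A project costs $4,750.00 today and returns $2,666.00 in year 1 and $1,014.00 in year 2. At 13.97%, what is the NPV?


Formula: NPV = C0 + C1/(1+r) + C2/(1+r)^2
Discount C1: $2,666.00 / (1 + 0.1397) = $2,339.21
Discount C2: $1,014.00 / (1 + 0.1397)^2 = $780.65
NPV = -$4,750.00 + $2,339.21 + $780.65 = -$1,630.14

-$1,630.14


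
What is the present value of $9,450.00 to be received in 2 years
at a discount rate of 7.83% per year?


Formula: PV = FV / (1 + r)^n
Substituting: PV = $9,450.00 / (1 + 0.0783)^2
Discount factor: (1.0783)^2 = 1.162731
PV = $9,450.00 / 1.162731 = $8,127.42

$8,127.42


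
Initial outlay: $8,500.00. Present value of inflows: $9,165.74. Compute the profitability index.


Formula: PI = PV(cash flows) / initial investment
Substituting: PI = $9,165.74 / $8,500.00
PI = 1.0783

1.0783


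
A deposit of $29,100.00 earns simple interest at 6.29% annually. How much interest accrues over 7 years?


Formula: I = P * r * t
Substituting: I = $29,100.00 * 0.0629 * 7
Step: I = $29,100.00 * 0.4403
I = $12,812.73

$12,812.73


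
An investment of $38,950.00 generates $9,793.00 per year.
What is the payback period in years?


Formula: Payback = investment / annual cash flow
Substituting: Payback = $38,950.00 / $9,793.00
Payback = 3.9773 years

3.9773 years


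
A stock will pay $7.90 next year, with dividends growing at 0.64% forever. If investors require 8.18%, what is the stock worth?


Formula: P = D1 / (r - g)
Spread: r - g = 0.0818 - 0.0064 = 0.0754
Substituting: P = $7.90 / 0.0754
P = $104.77

$104.77


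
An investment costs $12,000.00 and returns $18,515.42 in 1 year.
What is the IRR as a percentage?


Formula: IRR = C1/C0 - 1
Substituting: IRR = $18,515.42 / $12,000.00 - 1
Ratio: 1.542952 - 1 = 0.542952
IRR = 54.2952%

54.2952%


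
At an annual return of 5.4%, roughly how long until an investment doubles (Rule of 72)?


Formula: Years ≈ 72 / r
Substituting: Years ≈ 72 / 5.4
Years ≈ 13.3

13.3 years


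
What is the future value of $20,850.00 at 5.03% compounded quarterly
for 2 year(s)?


Formula: FV = P * (1 + r/m)^(m*t)
Period rate: r/m = 0.0503 / 4 = 0.012575
Total periods: m*t = 4 * 2 = 8
Growth factor: (1 + 0.012575)^8 = 1.105141
FV = $20,850.00 * 1.105141 = $23,042.19

$23,042.19


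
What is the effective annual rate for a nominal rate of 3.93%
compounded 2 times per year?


Formula: EAR = (1 + r/m)^m - 1
Period rate: r/m = 0.0393 / 2 = 0.01965
Compounding: (1 + 0.01965)^2 = 1.039686
EAR = 1.039686 - 1 = 0.039686

0.039686


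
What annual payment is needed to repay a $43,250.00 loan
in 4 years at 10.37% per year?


Formula: PMT = PV * r / (1 - (1+r)^(-n))
Denominator: 1 - (1 + 0.1037)^(-4) = 0.326099
Numerator: $43,250.00 * 0.1037 = 4485.025
PMT = 4485.025 / 0.326099 = $13,753.55

$13,753.55


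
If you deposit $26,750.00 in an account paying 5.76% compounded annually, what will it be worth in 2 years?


Formula: FV = P * (1 + r)^n
Substituting: FV = $26,750.00 * (1 + 0.0576)^2
Growth factor: (1.0576)^2 = 1.118518
FV = $26,750.00 * 1.118518 = $29,920.35

$29,920.35


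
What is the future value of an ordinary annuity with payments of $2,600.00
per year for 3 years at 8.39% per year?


Formula: FV = PMT * ((1+r)^n - 1) / r
Growth factor: (1 + 0.0839)^3 = 1.273408
Numerator: 1.273408 - 1 = 0.273408
FV = $2,600.00 * 0.273408 / 0.0839 = $8,472.72

$8,472.72


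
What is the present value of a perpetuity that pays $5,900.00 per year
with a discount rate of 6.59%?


Formula: PV = C / r
Substituting: PV = $5,900.00 / 0.0659
PV = $89,529.59

$89,529.59


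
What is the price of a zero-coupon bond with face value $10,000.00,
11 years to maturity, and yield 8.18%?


Formula: Price = FV / (1 + r)^n
Substituting: Price = $10,000.00 / (1 + 0.0818)^11
Discount factor: (1.0818)^11 = 2.374744
Price = $10,000.00 / 2.374744 = $4,210.98

$4,210.98


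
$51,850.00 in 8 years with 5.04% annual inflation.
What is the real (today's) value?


Formula: Real value = nominal / (1 + inflation)^years
Price level: (1 + 0.0504)^8 = 1.481964
Real value = $51,850.00 / 1.481964 = $34,987.35

$34,987.35


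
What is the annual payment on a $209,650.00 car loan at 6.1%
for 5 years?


Formula: PMT = PV * r / (1 - (1+r)^(-n))
Denominator: 1 - (1 + 0.061)^(-5) = 0.256257
Numerator: $209,650.00 * 0.061 = 12788.65
PMT = 12788.65 / 0.256257 = $49,905.63

$49,905.63


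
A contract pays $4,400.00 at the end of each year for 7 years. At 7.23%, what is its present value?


Formula: PV = PMT * (1 - (1+r)^(-n)) / r
Discount factor: (1 + 0.0723)^(-7) = 0.613459
Bracket: 1 - 0.613459 = 0.386541
PV = $4,400.00 * 0.386541 / 0.0723 = $23,523.91

$23,523.91


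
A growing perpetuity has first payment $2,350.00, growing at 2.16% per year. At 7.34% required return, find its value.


Formula: PV = C / (r - g)
Spread: r - g = 0.0734 - 0.0216 = 0.0518
Substituting: PV = $2,350.00 / 0.0518
PV = $45,366.80

$45,366.80


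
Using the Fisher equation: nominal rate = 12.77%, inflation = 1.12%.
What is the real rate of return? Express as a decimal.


Formula: (1 + r_real) = (1 + r_nom) / (1 + inflation)
Substituting: (1 + r_real) = 1.1277 / 1.0112
(1 + r_real) = 1.11521
r_real = 1.11521 - 1 = 0.11521

0.11521


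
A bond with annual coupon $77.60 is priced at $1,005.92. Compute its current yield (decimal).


Formula: Current yield = annual coupon / price
Substituting: CY = $77.60 / $1,005.92
CY = 0.077143

0.077143


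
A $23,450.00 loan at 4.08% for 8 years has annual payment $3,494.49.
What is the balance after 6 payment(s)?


Formula: Balance = PV*(1+r)^k - PMT*((1+r)^k - 1)/r
Growth: (1 + 0.0408)^6 = 1.27117
Accumulated factor: ((1+r)^k - 1)/r = 6.646328
Balance = $23,450.00 * 1.27117 - $3,494.49 * 6.646328
Balance = $6,583.41

$6,583.41


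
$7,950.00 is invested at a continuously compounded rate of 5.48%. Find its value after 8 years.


Formula: FV = P * e^(r*t)
Exponent: r*t = 0.0548 * 8 = 0.4384
e^(0.4384) = 1.550225
FV = $7,950.00 * 1.550225 = $12,324.29

$12,324.29


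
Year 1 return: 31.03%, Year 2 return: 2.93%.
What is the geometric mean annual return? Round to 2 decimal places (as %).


Formula: Geometric mean = ((1+r1)*(1+r2))^(1/2) - 1
Product: (1 + 0.3103) * (1 + 0.0293) = 1.3103 * 1.0293 = 1.348692
Square root: 1.348692^0.5 = 1.161332
Geometric mean = 1.161332 - 1 = 0.161332
As percentage: 16.13%

16.13%


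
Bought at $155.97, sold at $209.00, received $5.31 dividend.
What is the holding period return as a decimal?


Formula: HPR = (P1 - P0 + D) / P0
Gain: $209.00 - $155.97 + $5.31 = $58.34
HPR = $58.34 / $155.97 = 0.374

0.374
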